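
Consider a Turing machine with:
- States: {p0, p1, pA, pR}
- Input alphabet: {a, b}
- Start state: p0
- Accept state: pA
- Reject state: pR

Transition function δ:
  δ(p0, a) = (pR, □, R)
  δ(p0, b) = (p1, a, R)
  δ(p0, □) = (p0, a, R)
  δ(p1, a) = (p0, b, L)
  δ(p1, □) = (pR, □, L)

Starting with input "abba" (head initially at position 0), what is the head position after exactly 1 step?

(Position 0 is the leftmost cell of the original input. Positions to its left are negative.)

Execution trace (head position shown):
Step 0: [p0]abba  (head at position 0)
Step 1: move right → □[pR]bba  (head at position 1)

After 1 step, the head is at position 1.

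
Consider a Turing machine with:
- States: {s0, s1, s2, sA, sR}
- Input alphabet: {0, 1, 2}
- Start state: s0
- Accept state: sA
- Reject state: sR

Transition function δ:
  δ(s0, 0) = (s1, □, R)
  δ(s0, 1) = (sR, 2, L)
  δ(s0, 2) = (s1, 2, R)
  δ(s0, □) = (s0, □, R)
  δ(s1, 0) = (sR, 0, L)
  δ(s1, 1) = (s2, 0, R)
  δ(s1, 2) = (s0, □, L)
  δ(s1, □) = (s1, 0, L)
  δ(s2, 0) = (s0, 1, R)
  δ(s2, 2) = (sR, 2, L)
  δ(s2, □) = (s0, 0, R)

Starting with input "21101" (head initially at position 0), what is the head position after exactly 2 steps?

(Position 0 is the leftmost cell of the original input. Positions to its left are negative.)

Execution trace (head position shown):
Step 0: [s0]21101  (head at position 0)
Step 1: move right → 2[s1]1101  (head at position 1)
Step 2: move right → 20[s2]101  (head at position 2)

After 2 steps, the head is at position 2.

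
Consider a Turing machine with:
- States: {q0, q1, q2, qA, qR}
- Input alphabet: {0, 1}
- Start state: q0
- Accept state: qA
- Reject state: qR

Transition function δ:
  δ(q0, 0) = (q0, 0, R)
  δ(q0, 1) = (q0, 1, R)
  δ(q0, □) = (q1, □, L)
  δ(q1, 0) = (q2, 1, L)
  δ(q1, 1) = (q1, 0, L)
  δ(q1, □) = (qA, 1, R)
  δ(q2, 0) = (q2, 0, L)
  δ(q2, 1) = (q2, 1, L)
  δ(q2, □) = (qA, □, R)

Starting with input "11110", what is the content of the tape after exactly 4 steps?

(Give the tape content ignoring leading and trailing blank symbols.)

Execution trace:
Initial: [q0]11110
Step 1: δ(q0, 1) = (q0, 1, R) → 1[q0]1110
Step 2: δ(q0, 1) = (q0, 1, R) → 11[q0]110
Step 3: δ(q0, 1) = (q0, 1, R) → 111[q0]10
Step 4: δ(q0, 1) = (q0, 1, R) → 1111[q0]0

After 4 steps, the tape (ignoring leading/trailing blanks) is: 11110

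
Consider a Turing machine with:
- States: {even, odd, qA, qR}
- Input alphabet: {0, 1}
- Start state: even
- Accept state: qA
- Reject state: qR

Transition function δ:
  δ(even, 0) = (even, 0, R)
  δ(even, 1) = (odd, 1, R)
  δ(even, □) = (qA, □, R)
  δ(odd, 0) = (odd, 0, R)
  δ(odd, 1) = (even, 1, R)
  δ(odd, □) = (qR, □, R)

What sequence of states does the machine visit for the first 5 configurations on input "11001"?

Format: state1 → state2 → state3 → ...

Execution trace:
Initial: [even]11001
Step 1: δ(even, 1) = (odd, 1, R) → 1[odd]1001
Step 2: δ(odd, 1) = (even, 1, R) → 11[even]001
Step 3: δ(even, 0) = (even, 0, R) → 110[even]01
Step 4: δ(even, 0) = (even, 0, R) → 1100[even]1

State sequence: even → odd → even → even → even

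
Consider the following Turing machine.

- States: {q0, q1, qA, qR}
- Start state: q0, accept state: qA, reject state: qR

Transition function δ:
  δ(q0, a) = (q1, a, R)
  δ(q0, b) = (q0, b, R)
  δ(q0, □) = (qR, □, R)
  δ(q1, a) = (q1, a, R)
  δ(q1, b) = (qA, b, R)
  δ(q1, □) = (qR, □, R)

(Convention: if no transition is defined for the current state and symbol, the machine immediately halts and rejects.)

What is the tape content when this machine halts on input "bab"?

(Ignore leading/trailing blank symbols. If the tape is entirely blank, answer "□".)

Execution trace:
Initial: [q0]bab
Step 1: δ(q0, b) = (q0, b, R) → b[q0]ab
Step 2: δ(q0, a) = (q1, a, R) → ba[q1]b
Step 3: δ(q1, b) = (qA, b, R) → bab[qA]□

The machine reaches the accept state qA and halts.

Final tape (ignoring leading/trailing blanks): bab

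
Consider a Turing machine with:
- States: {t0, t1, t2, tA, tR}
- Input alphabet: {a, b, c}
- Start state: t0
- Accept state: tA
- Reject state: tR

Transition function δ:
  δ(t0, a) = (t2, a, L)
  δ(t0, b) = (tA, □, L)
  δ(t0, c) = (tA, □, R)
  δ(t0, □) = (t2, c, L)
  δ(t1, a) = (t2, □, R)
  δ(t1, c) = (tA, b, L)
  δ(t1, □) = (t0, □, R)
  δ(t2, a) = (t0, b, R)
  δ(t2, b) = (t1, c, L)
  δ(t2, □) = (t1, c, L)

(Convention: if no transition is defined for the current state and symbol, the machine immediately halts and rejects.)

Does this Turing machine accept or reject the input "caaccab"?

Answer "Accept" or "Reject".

Execution trace:
Initial: [t0]caaccab
Step 1: δ(t0, c) = (tA, □, R) → □[tA]aaccab

The machine reaches the accept state tA and halts.

Answer: Accept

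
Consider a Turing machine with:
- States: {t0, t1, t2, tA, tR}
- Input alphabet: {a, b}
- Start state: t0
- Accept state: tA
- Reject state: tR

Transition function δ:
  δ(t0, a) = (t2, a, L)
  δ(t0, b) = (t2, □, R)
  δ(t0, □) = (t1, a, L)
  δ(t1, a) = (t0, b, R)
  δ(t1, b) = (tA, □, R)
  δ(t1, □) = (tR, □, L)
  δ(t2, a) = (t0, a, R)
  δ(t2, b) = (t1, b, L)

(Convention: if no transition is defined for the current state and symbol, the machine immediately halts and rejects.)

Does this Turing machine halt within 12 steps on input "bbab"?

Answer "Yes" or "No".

Execution trace:
Initial: [t0]bbab
Step 1: δ(t0, b) = (t2, □, R) → □[t2]bab
Step 2: δ(t2, b) = (t1, b, L) → [t1]□bab
Step 3: δ(t1, □) = (tR, □, L) → [tR]□□bab

The machine reaches the reject state tR and halts.
The machine halted after 3 steps (within the 12-step bound).

Answer: Yes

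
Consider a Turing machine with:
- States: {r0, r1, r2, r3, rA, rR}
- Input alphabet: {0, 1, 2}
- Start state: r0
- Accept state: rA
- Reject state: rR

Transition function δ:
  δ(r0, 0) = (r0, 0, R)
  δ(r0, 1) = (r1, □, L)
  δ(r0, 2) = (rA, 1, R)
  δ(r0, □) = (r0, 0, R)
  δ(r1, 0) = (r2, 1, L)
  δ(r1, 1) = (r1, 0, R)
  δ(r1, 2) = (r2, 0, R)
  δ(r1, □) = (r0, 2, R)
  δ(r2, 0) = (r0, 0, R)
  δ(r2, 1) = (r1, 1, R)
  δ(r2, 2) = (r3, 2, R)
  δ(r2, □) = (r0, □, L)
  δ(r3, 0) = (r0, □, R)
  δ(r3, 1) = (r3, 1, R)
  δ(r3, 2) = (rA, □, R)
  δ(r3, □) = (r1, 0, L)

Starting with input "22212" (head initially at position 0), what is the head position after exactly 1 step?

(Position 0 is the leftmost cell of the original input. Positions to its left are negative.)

Execution trace (head position shown):
Step 0: [r0]22212  (head at position 0)
Step 1: move right → 1[rA]2212  (head at position 1)

After 1 step, the head is at position 1.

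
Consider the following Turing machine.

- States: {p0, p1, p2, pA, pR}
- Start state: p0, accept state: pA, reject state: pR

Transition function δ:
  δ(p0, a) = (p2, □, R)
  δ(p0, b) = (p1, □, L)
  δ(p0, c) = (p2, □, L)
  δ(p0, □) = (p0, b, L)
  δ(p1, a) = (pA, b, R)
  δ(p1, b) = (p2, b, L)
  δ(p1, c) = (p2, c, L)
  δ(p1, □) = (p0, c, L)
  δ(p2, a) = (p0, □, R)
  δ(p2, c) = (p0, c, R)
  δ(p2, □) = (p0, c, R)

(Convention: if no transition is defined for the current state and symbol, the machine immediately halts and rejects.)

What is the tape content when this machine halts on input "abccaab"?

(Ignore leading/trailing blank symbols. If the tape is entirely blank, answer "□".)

Execution trace:
Initial: [p0]abccaab
Step 1: δ(p0, a) = (p2, □, R) → □[p2]bccaab

No transition is defined for δ(p2, b). By convention the machine halts and rejects.

Final tape (ignoring leading/trailing blanks): bccaab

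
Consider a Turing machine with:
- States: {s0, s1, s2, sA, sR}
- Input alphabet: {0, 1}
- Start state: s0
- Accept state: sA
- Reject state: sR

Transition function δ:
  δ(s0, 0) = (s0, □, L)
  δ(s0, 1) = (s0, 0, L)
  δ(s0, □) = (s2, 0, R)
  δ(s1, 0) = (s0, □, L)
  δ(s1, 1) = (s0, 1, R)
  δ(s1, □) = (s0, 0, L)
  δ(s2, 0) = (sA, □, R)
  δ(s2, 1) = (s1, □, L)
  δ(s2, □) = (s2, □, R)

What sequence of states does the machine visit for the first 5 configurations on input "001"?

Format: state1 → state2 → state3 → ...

Execution trace:
Initial: [s0]001
Step 1: δ(s0, 0) = (s0, □, L) → [s0]□□01
Step 2: δ(s0, □) = (s2, 0, R) → 0[s2]□01
Step 3: δ(s2, □) = (s2, □, R) → 0□[s2]01
Step 4: δ(s2, 0) = (sA, □, R) → 0□□[sA]1

The machine reaches the accept state sA and halts.

State sequence: s0 → s0 → s2 → s2 → sA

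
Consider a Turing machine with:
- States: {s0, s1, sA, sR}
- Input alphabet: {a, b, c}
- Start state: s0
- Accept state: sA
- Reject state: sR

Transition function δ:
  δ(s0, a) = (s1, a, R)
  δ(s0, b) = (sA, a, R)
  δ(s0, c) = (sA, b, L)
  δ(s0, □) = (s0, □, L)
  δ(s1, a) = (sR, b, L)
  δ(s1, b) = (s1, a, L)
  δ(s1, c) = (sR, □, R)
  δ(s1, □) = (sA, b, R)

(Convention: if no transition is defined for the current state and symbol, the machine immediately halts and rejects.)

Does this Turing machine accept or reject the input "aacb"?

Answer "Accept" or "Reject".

Execution trace:
Initial: [s0]aacb
Step 1: δ(s0, a) = (s1, a, R) → a[s1]acb
Step 2: δ(s1, a) = (sR, b, L) → [sR]abcb

The machine reaches the reject state sR and halts.

Answer: Reject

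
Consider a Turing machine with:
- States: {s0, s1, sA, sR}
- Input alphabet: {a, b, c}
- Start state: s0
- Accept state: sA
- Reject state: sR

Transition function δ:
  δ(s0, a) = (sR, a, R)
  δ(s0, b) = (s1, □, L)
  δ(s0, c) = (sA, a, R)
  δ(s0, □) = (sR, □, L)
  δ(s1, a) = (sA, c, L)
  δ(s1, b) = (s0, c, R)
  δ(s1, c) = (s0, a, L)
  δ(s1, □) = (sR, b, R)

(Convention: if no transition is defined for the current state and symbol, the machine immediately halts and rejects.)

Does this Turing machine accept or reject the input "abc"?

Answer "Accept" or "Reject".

Execution trace:
Initial: [s0]abc
Step 1: δ(s0, a) = (sR, a, R) → a[sR]bc

The machine reaches the reject state sR and halts.

Answer: Reject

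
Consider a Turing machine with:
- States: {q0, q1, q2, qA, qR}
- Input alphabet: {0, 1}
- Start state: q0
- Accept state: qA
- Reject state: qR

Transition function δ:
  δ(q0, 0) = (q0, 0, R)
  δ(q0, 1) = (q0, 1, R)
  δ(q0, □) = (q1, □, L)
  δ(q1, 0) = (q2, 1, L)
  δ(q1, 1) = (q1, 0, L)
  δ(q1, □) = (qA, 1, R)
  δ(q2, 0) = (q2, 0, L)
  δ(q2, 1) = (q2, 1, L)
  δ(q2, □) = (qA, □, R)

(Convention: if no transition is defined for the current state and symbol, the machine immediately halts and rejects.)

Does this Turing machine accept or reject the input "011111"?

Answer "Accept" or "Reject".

Execution trace:
Initial: [q0]011111
Step 1: δ(q0, 0) = (q0, 0, R) → 0[q0]11111
Step 2: δ(q0, 1) = (q0, 1, R) → 01[q0]1111
Step 3: δ(q0, 1) = (q0, 1, R) → 011[q0]111
Step 4: δ(q0, 1) = (q0, 1, R) → 0111[q0]11
Step 5: δ(q0, 1) = (q0, 1, R) → 01111[q0]1
Step 6: δ(q0, 1) = (q0, 1, R) → 011111[q0]□
Step 7: δ(q0, □) = (q1, □, L) → 01111[q1]1□
Step 8: δ(q1, 1) = (q1, 0, L) → 0111[q1]10□
Step 9: δ(q1, 1) = (q1, 0, L) → 011[q1]100□
Step 10: δ(q1, 1) = (q1, 0, L) → 01[q1]1000□
Step 11: δ(q1, 1) = (q1, 0, L) → 0[q1]10000□
Step 12: δ(q1, 1) = (q1, 0, L) → [q1]000000□
Step 13: δ(q1, 0) = (q2, 1, L) → [q2]□100000□
Step 14: δ(q2, □) = (qA, □, R) → □[qA]100000□

The machine reaches the accept state qA and halts.

Answer: Accept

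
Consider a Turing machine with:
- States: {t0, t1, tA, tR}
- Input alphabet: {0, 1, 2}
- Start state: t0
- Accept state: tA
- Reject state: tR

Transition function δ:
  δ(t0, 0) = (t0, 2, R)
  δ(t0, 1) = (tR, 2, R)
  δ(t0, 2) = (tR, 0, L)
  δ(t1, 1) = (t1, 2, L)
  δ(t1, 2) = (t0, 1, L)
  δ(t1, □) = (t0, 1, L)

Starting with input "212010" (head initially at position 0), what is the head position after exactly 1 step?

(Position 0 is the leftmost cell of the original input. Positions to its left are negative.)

Execution trace (head position shown):
Step 0: [t0]212010  (head at position 0)
Step 1: move left → [tR]□012010  (head at position -1)

After 1 step, the head is at position -1.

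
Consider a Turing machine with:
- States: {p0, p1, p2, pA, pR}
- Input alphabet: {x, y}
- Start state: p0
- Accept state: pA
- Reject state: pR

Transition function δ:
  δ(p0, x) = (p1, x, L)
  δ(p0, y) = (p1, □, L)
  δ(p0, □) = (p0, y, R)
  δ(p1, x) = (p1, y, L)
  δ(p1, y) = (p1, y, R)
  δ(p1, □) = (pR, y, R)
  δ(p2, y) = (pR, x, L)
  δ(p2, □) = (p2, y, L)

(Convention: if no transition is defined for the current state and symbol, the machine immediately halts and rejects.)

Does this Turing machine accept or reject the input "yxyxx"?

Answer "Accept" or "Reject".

Execution trace:
Initial: [p0]yxyxx
Step 1: δ(p0, y) = (p1, □, L) → [p1]□□xyxx
Step 2: δ(p1, □) = (pR, y, R) → y[pR]□xyxx

The machine reaches the reject state pR and halts.

Answer: Reject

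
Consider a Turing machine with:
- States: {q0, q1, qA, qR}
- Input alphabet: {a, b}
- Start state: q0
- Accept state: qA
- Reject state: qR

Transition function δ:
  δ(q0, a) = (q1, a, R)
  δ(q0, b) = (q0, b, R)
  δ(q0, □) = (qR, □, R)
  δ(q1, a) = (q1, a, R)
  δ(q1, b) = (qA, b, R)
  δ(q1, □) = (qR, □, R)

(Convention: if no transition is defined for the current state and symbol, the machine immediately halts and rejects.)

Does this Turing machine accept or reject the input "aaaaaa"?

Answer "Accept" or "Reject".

Execution trace:
Initial: [q0]aaaaaa
Step 1: δ(q0, a) = (q1, a, R) → a[q1]aaaaa
Step 2: δ(q1, a) = (q1, a, R) → aa[q1]aaaa
Step 3: δ(q1, a) = (q1, a, R) → aaa[q1]aaa
Step 4: δ(q1, a) = (q1, a, R) → aaaa[q1]aa
Step 5: δ(q1, a) = (q1, a, R) → aaaaa[q1]a
Step 6: δ(q1, a) = (q1, a, R) → aaaaaa[q1]□
Step 7: δ(q1, □) = (qR, □, R) → aaaaaa□[qR]□

The machine reaches the reject state qR and halts.

Answer: Reject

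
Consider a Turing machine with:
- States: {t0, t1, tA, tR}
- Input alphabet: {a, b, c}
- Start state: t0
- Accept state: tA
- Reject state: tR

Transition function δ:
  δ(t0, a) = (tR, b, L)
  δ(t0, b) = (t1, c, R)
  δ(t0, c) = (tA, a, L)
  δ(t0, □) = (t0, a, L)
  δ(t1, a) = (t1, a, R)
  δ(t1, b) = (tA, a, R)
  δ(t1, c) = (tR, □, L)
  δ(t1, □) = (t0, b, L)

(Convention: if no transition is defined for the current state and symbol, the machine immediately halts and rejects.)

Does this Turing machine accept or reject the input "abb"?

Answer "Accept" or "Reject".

Execution trace:
Initial: [t0]abb
Step 1: δ(t0, a) = (tR, b, L) → [tR]□bbb

The machine reaches the reject state tR and halts.

Answer: Reject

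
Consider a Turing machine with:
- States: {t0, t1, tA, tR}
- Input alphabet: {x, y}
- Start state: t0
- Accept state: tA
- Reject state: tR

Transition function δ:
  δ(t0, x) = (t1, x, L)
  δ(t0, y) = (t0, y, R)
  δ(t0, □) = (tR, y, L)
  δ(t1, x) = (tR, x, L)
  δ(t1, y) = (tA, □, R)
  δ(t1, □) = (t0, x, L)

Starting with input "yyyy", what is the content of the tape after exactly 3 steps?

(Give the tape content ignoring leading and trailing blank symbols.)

Execution trace:
Initial: [t0]yyyy
Step 1: δ(t0, y) = (t0, y, R) → y[t0]yyy
Step 2: δ(t0, y) = (t0, y, R) → yy[t0]yy
Step 3: δ(t0, y) = (t0, y, R) → yyy[t0]y

After 3 steps, the tape (ignoring leading/trailing blanks) is: yyyy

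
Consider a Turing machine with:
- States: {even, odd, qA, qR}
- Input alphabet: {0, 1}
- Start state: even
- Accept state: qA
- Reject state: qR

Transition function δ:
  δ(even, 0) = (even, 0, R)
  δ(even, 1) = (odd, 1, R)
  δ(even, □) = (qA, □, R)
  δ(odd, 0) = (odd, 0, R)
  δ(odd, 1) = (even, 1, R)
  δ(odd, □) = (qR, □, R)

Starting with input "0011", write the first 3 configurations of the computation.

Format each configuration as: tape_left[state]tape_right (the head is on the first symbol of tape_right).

Transitions applied:
Step 1: δ(even, 0) = (even, 0, R)
Step 2: δ(even, 0) = (even, 0, R)

The first 3 configurations are:
[even]0011 ⊢ 0[even]011 ⊢ 00[even]11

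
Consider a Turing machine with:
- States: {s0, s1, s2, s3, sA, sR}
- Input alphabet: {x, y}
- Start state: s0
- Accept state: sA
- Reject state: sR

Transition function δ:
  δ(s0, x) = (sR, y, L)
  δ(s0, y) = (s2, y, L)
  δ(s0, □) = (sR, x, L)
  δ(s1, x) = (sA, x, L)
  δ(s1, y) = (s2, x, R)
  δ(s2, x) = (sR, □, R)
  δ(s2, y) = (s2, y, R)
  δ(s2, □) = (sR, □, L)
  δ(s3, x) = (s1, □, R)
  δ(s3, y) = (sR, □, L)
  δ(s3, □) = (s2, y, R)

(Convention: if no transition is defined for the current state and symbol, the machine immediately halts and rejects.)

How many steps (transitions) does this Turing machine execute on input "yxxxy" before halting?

Execution trace:
Initial: [s0]yxxxy
Step 1: δ(s0, y) = (s2, y, L) → [s2]□yxxxy
Step 2: δ(s2, □) = (sR, □, L) → [sR]□□yxxxy

The machine reaches the reject state sR and halts.

The machine executed 2 steps before halting.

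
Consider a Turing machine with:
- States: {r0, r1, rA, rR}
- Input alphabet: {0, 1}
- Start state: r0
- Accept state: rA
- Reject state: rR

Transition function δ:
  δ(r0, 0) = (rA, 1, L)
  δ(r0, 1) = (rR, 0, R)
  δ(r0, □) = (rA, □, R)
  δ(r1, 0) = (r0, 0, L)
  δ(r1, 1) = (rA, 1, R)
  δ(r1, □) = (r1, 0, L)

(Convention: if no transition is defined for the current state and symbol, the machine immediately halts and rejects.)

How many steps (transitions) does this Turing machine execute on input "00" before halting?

Execution trace:
Initial: [r0]00
Step 1: δ(r0, 0) = (rA, 1, L) → [rA]□10

The machine reaches the accept state rA and halts.

The machine executed 1 step before halting.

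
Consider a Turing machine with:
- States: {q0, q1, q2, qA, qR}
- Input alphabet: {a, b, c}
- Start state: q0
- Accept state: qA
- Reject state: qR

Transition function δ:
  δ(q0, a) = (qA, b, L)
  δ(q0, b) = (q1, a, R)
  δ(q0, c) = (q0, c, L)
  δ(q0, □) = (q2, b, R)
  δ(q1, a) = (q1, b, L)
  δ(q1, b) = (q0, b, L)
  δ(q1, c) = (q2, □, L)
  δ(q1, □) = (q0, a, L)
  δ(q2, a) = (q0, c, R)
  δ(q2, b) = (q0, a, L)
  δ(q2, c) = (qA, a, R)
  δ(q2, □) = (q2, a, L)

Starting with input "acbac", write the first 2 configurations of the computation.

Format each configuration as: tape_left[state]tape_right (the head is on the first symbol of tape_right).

Transitions applied:
Step 1: δ(q0, a) = (qA, b, L)

The first 2 configurations are:
[q0]acbac ⊢ [qA]□bcbac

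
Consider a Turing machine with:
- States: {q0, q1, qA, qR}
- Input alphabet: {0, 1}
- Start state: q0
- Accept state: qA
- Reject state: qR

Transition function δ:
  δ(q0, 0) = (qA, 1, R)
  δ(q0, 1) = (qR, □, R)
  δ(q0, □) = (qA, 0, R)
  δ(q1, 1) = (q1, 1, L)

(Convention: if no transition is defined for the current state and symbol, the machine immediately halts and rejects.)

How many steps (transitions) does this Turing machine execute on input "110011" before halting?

Execution trace:
Initial: [q0]110011
Step 1: δ(q0, 1) = (qR, □, R) → □[qR]10011

The machine reaches the reject state qR and halts.

The machine executed 1 step before halting.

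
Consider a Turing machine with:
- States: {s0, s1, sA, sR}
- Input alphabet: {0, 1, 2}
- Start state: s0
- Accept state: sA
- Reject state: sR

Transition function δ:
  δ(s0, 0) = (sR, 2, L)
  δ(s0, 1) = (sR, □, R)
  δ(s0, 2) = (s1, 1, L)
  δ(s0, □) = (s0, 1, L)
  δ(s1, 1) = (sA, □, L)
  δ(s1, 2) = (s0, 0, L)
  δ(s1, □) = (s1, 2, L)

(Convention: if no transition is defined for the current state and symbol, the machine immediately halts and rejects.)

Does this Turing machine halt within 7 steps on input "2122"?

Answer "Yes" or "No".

Execution trace:
Initial: [s0]2122
Step 1: δ(s0, 2) = (s1, 1, L) → [s1]□1122
Step 2: δ(s1, □) = (s1, 2, L) → [s1]□21122
Step 3: δ(s1, □) = (s1, 2, L) → [s1]□221122
Step 4: δ(s1, □) = (s1, 2, L) → [s1]□2221122
Step 5: δ(s1, □) = (s1, 2, L) → [s1]□22221122
Step 6: δ(s1, □) = (s1, 2, L) → [s1]□222221122
Step 7: δ(s1, □) = (s1, 2, L) → [s1]□2222221122

The machine has not reached a halting state after 7 steps.
The machine did not halt within the 7-step bound.

Answer: No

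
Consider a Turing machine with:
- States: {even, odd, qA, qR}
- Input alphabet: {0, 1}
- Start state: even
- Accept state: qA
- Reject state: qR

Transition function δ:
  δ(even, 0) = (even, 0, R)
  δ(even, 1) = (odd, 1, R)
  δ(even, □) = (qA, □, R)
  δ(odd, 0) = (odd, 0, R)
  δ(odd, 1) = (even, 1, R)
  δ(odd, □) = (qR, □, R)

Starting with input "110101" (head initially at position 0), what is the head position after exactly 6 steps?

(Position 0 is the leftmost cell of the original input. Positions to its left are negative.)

Execution trace (head position shown):
Step 0: [even]110101  (head at position 0)
Step 1: move right → 1[odd]10101  (head at position 1)
Step 2: move right → 11[even]0101  (head at position 2)
Step 3: move right → 110[even]101  (head at position 3)
Step 4: move right → 1101[odd]01  (head at position 4)
Step 5: move right → 11010[odd]1  (head at position 5)
Step 6: move right → 110101[even]□  (head at position 6)

After 6 steps, the head is at position 6.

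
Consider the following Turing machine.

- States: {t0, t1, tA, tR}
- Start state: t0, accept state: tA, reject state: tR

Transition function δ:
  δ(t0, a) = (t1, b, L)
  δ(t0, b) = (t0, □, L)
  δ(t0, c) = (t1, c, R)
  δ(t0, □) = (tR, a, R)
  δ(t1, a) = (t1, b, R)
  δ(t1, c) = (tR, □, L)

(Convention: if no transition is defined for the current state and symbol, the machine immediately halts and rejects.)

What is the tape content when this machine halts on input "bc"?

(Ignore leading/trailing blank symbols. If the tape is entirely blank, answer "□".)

Execution trace:
Initial: [t0]bc
Step 1: δ(t0, b) = (t0, □, L) → [t0]□□c
Step 2: δ(t0, □) = (tR, a, R) → a[tR]□c

The machine reaches the reject state tR and halts.

Final tape (ignoring leading/trailing blanks): a□c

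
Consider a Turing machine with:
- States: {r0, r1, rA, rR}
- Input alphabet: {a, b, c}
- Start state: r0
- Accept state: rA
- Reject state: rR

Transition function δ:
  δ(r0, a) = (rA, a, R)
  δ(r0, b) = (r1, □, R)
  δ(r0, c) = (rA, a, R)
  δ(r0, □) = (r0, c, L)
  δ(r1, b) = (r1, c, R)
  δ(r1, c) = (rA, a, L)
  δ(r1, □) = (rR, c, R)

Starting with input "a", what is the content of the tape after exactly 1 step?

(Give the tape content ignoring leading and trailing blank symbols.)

Execution trace:
Initial: [r0]a
Step 1: δ(r0, a) = (rA, a, R) → a[rA]□

The machine reaches the accept state rA and halts.

After 1 step, the tape (ignoring leading/trailing blanks) is: a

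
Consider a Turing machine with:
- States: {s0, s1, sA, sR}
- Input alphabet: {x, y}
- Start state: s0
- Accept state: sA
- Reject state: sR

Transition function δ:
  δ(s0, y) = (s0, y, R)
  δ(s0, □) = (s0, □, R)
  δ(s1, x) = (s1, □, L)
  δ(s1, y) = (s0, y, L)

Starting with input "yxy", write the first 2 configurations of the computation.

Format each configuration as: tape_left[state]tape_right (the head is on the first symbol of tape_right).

Transitions applied:
Step 1: δ(s0, y) = (s0, y, R)

The first 2 configurations are:
[s0]yxy ⊢ y[s0]xy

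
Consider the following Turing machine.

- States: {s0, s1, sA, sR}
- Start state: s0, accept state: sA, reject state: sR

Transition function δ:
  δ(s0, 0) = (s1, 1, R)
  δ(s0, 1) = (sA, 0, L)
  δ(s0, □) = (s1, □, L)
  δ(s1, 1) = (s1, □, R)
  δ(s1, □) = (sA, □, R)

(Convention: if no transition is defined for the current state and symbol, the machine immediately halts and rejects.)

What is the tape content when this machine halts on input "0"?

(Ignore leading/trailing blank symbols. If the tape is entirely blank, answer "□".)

Execution trace:
Initial: [s0]0
Step 1: δ(s0, 0) = (s1, 1, R) → 1[s1]□
Step 2: δ(s1, □) = (sA, □, R) → 1□[sA]□

The machine reaches the accept state sA and halts.

Final tape (ignoring leading/trailing blanks): 1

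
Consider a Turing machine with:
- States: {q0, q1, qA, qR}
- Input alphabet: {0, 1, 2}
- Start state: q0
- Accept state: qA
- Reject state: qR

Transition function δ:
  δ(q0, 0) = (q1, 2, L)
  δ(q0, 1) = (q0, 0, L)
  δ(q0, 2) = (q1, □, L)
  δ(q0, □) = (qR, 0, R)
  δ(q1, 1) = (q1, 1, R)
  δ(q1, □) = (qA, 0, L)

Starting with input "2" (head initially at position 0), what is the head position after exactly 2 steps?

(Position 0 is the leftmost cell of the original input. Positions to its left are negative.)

Execution trace (head position shown):
Step 0: [q0]2  (head at position 0)
Step 1: move left → [q1]□□  (head at position -1)
Step 2: move left → [qA]□0□  (head at position -2)

After 2 steps, the head is at position -2.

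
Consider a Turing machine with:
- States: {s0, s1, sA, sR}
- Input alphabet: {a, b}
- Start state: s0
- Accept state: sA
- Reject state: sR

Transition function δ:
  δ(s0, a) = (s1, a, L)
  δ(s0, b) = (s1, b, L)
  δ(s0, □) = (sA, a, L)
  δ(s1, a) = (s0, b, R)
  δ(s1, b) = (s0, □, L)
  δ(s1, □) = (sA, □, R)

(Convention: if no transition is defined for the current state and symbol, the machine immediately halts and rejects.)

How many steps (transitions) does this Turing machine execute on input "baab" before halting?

Execution trace:
Initial: [s0]baab
Step 1: δ(s0, b) = (s1, b, L) → [s1]□baab
Step 2: δ(s1, □) = (sA, □, R) → □[sA]baab

The machine reaches the accept state sA and halts.

The machine executed 2 steps before halting.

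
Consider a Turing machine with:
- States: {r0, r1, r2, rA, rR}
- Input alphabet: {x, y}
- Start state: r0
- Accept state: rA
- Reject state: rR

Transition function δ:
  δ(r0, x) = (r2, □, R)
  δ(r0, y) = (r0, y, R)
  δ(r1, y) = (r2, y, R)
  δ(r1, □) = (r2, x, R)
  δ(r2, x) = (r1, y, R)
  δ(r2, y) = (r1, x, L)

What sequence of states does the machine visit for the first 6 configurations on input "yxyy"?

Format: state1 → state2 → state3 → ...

Execution trace:
Initial: [r0]yxyy
Step 1: δ(r0, y) = (r0, y, R) → y[r0]xyy
Step 2: δ(r0, x) = (r2, □, R) → y□[r2]yy
Step 3: δ(r2, y) = (r1, x, L) → y[r1]□xy
Step 4: δ(r1, □) = (r2, x, R) → yx[r2]xy
Step 5: δ(r2, x) = (r1, y, R) → yxy[r1]y

State sequence: r0 → r0 → r2 → r1 → r2 → r1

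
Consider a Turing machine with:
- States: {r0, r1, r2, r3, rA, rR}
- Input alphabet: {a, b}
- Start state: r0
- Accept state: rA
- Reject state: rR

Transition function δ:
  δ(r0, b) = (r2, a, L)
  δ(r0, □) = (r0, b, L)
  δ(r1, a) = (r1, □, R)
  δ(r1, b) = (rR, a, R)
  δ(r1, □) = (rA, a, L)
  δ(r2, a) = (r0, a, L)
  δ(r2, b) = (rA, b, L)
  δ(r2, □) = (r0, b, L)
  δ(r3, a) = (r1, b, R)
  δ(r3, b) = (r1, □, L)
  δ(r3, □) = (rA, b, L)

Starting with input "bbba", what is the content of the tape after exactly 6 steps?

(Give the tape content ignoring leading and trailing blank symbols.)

Execution trace:
Initial: [r0]bbba
Step 1: δ(r0, b) = (r2, a, L) → [r2]□abba
Step 2: δ(r2, □) = (r0, b, L) → [r0]□babba
Step 3: δ(r0, □) = (r0, b, L) → [r0]□bbabba
Step 4: δ(r0, □) = (r0, b, L) → [r0]□bbbabba
Step 5: δ(r0, □) = (r0, b, L) → [r0]□bbbbabba
Step 6: δ(r0, □) = (r0, b, L) → [r0]□bbbbbabba

After 6 steps, the tape (ignoring leading/trailing blanks) is: bbbbbabba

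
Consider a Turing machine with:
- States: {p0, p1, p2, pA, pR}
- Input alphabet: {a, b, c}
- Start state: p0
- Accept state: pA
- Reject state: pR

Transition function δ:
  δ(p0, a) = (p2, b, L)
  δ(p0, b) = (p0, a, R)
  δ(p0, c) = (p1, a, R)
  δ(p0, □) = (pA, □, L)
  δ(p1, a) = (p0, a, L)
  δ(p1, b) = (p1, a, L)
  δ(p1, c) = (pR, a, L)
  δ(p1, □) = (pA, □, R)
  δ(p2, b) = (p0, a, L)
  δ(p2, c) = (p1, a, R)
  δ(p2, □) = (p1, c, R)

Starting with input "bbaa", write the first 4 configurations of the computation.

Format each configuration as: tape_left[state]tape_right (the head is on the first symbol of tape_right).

Transitions applied:
Step 1: δ(p0, b) = (p0, a, R)
Step 2: δ(p0, b) = (p0, a, R)
Step 3: δ(p0, a) = (p2, b, L)

The first 4 configurations are:
[p0]bbaa ⊢ a[p0]baa ⊢ aa[p0]aa ⊢ a[p2]aba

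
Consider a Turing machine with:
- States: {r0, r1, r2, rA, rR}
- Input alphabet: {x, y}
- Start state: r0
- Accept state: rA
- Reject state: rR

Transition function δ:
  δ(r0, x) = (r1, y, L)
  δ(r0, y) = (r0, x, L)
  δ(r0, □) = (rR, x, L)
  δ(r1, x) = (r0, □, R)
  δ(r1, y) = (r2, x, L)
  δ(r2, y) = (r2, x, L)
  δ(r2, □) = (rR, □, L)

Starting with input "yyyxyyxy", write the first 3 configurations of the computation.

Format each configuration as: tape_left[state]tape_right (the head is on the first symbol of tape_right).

Transitions applied:
Step 1: δ(r0, y) = (r0, x, L)
Step 2: δ(r0, □) = (rR, x, L)

The first 3 configurations are:
[r0]yyyxyyxy ⊢ [r0]□xyyxyyxy ⊢ [rR]□xxyyxyyxy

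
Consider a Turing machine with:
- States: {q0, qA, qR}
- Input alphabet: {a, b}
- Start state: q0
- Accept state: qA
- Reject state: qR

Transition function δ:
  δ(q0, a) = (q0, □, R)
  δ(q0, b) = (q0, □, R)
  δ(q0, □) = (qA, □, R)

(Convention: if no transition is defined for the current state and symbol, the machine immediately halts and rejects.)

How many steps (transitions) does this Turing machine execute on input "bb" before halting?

Execution trace:
Initial: [q0]bb
Step 1: δ(q0, b) = (q0, □, R) → □[q0]b
Step 2: δ(q0, b) = (q0, □, R) → □□[q0]□
Step 3: δ(q0, □) = (qA, □, R) → □□□[qA]□

The machine reaches the accept state qA and halts.

The machine executed 3 steps before halting.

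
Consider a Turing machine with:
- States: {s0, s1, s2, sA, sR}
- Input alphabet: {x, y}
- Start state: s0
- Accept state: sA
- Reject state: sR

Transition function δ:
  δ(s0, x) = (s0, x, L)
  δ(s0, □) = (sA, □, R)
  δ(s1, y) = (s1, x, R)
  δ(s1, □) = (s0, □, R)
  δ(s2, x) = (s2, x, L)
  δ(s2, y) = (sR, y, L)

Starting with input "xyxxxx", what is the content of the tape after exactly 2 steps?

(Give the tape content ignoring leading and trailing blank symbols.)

Execution trace:
Initial: [s0]xyxxxx
Step 1: δ(s0, x) = (s0, x, L) → [s0]□xyxxxx
Step 2: δ(s0, □) = (sA, □, R) → □[sA]xyxxxx

The machine reaches the accept state sA and halts.

After 2 steps, the tape (ignoring leading/trailing blanks) is: xyxxxx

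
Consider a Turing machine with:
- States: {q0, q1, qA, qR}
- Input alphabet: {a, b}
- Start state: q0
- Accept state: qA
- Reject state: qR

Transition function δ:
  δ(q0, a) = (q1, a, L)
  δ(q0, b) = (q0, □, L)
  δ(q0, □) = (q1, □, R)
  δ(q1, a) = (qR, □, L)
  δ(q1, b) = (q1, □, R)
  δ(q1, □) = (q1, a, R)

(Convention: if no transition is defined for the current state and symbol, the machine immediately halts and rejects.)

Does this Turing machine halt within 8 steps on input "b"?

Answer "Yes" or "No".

Execution trace:
Initial: [q0]b
Step 1: δ(q0, b) = (q0, □, L) → [q0]□□
Step 2: δ(q0, □) = (q1, □, R) → □[q1]□
Step 3: δ(q1, □) = (q1, a, R) → □a[q1]□
Step 4: δ(q1, □) = (q1, a, R) → □aa[q1]□
Step 5: δ(q1, □) = (q1, a, R) → □aaa[q1]□
Step 6: δ(q1, □) = (q1, a, R) → □aaaa[q1]□
Step 7: δ(q1, □) = (q1, a, R) → □aaaaa[q1]□
Step 8: δ(q1, □) = (q1, a, R) → □aaaaaa[q1]□

The machine has not reached a halting state after 8 steps.
The machine did not halt within the 8-step bound.

Answer: No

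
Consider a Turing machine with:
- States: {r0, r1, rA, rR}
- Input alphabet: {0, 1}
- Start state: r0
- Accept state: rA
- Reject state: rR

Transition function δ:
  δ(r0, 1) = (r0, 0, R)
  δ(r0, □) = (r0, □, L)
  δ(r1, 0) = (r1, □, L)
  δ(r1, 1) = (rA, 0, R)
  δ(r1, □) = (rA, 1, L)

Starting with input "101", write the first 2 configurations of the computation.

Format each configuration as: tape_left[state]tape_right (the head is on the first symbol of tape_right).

Transitions applied:
Step 1: δ(r0, 1) = (r0, 0, R)

The first 2 configurations are:
[r0]101 ⊢ 0[r0]01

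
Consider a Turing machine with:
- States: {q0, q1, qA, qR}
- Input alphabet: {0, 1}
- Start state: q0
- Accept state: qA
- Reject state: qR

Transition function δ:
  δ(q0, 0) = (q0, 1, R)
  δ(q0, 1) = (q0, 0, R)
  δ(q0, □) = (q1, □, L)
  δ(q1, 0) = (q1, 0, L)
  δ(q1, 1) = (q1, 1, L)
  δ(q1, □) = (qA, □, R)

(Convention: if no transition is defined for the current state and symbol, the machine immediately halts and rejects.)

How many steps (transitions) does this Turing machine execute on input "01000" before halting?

Execution trace:
Initial: [q0]01000
Step 1: δ(q0, 0) = (q0, 1, R) → 1[q0]1000
Step 2: δ(q0, 1) = (q0, 0, R) → 10[q0]000
Step 3: δ(q0, 0) = (q0, 1, R) → 101[q0]00
Step 4: δ(q0, 0) = (q0, 1, R) → 1011[q0]0
Step 5: δ(q0, 0) = (q0, 1, R) → 10111[q0]□
Step 6: δ(q0, □) = (q1, □, L) → 1011[q1]1□
Step 7: δ(q1, 1) = (q1, 1, L) → 101[q1]11□
Step 8: δ(q1, 1) = (q1, 1, L) → 10[q1]111□
Step 9: δ(q1, 1) = (q1, 1, L) → 1[q1]0111□
Step 10: δ(q1, 0) = (q1, 0, L) → [q1]10111□
Step 11: δ(q1, 1) = (q1, 1, L) → [q1]□10111□
Step 12: δ(q1, □) = (qA, □, R) → □[qA]10111□

The machine reaches the accept state qA and halts.

The machine executed 12 steps before halting.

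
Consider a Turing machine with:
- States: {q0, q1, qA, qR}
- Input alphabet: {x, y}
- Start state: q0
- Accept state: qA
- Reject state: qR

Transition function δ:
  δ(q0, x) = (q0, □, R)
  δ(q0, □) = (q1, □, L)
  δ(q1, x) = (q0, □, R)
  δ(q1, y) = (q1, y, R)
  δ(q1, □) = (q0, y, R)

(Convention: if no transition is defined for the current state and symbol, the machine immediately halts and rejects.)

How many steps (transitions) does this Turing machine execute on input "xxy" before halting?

Execution trace:
Initial: [q0]xxy
Step 1: δ(q0, x) = (q0, □, R) → □[q0]xy
Step 2: δ(q0, x) = (q0, □, R) → □□[q0]y

No transition is defined for δ(q0, y). By convention the machine halts and rejects.

The machine executed 2 steps before halting.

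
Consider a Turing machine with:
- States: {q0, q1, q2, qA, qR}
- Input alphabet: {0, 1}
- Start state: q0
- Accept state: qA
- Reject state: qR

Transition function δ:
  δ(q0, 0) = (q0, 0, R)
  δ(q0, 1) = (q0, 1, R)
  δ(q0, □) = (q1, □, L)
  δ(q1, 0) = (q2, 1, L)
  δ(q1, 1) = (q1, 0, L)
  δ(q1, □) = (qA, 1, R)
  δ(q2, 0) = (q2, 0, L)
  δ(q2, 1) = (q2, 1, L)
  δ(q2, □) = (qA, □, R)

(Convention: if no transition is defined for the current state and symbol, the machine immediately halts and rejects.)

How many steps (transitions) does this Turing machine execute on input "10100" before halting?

Execution trace:
Initial: [q0]10100
Step 1: δ(q0, 1) = (q0, 1, R) → 1[q0]0100
Step 2: δ(q0, 0) = (q0, 0, R) → 10[q0]100
Step 3: δ(q0, 1) = (q0, 1, R) → 101[q0]00
Step 4: δ(q0, 0) = (q0, 0, R) → 1010[q0]0
Step 5: δ(q0, 0) = (q0, 0, R) → 10100[q0]□
Step 6: δ(q0, □) = (q1, □, L) → 1010[q1]0□
Step 7: δ(q1, 0) = (q2, 1, L) → 101[q2]01□
Step 8: δ(q2, 0) = (q2, 0, L) → 10[q2]101□
Step 9: δ(q2, 1) = (q2, 1, L) → 1[q2]0101□
Step 10: δ(q2, 0) = (q2, 0, L) → [q2]10101□
Step 11: δ(q2, 1) = (q2, 1, L) → [q2]□10101□
Step 12: δ(q2, □) = (qA, □, R) → □[qA]10101□

The machine reaches the accept state qA and halts.

The machine executed 12 steps before halting.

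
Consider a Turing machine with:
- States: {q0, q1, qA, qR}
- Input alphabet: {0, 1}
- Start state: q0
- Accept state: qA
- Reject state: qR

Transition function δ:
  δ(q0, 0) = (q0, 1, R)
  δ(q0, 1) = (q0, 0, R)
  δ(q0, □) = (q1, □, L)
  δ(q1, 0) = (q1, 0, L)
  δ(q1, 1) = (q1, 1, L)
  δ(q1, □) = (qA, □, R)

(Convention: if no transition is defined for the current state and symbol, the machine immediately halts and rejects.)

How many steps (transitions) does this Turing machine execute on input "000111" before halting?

Execution trace:
Initial: [q0]000111
Step 1: δ(q0, 0) = (q0, 1, R) → 1[q0]00111
Step 2: δ(q0, 0) = (q0, 1, R) → 11[q0]0111
Step 3: δ(q0, 0) = (q0, 1, R) → 111[q0]111
Step 4: δ(q0, 1) = (q0, 0, R) → 1110[q0]11
Step 5: δ(q0, 1) = (q0, 0, R) → 11100[q0]1
Step 6: δ(q0, 1) = (q0, 0, R) → 111000[q0]□
Step 7: δ(q0, □) = (q1, □, L) → 11100[q1]0□
Step 8: δ(q1, 0) = (q1, 0, L) → 1110[q1]00□
Step 9: δ(q1, 0) = (q1, 0, L) → 111[q1]000□
Step 10: δ(q1, 0) = (q1, 0, L) → 11[q1]1000□
Step 11: δ(q1, 1) = (q1, 1, L) → 1[q1]11000□
Step 12: δ(q1, 1) = (q1, 1, L) → [q1]111000□
Step 13: δ(q1, 1) = (q1, 1, L) → [q1]□111000□
Step 14: δ(q1, □) = (qA, □, R) → □[qA]111000□

The machine reaches the accept state qA and halts.

The machine executed 14 steps before halting.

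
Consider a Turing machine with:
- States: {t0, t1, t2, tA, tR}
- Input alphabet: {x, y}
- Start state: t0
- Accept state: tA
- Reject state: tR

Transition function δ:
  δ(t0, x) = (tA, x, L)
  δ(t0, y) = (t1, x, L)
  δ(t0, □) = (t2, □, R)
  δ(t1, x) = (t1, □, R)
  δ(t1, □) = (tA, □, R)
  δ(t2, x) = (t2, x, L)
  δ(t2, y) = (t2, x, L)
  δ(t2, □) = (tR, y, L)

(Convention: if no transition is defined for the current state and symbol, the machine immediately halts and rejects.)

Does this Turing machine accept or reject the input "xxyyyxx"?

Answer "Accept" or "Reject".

Execution trace:
Initial: [t0]xxyyyxx
Step 1: δ(t0, x) = (tA, x, L) → [tA]□xxyyyxx

The machine reaches the accept state tA and halts.

Answer: Accept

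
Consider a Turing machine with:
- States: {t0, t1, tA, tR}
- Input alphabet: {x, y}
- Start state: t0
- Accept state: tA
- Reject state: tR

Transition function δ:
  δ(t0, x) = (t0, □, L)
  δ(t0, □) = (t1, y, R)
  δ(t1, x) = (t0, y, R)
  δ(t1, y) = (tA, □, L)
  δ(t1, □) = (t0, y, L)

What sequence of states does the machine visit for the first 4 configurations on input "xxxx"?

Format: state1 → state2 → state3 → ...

Execution trace:
Initial: [t0]xxxx
Step 1: δ(t0, x) = (t0, □, L) → [t0]□□xxx
Step 2: δ(t0, □) = (t1, y, R) → y[t1]□xxx
Step 3: δ(t1, □) = (t0, y, L) → [t0]yyxxx

No transition is defined for δ(t0, y). By convention the machine halts and rejects.

State sequence: t0 → t0 → t1 → t0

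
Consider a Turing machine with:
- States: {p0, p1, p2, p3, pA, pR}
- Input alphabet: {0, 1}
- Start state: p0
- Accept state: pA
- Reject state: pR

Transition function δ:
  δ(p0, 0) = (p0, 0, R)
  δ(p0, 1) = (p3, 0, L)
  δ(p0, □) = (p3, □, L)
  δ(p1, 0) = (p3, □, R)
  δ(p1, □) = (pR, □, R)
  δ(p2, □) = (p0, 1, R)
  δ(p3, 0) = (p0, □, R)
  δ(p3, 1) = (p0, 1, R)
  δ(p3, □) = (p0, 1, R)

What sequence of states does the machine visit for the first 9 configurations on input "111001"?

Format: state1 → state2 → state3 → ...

Execution trace:
Initial: [p0]111001
Step 1: δ(p0, 1) = (p3, 0, L) → [p3]□011001
Step 2: δ(p3, □) = (p0, 1, R) → 1[p0]011001
Step 3: δ(p0, 0) = (p0, 0, R) → 10[p0]11001
Step 4: δ(p0, 1) = (p3, 0, L) → 1[p3]001001
Step 5: δ(p3, 0) = (p0, □, R) → 1□[p0]01001
Step 6: δ(p0, 0) = (p0, 0, R) → 1□0[p0]1001
Step 7: δ(p0, 1) = (p3, 0, L) → 1□[p3]00001
Step 8: δ(p3, 0) = (p0, □, R) → 1□□[p0]0001

State sequence: p0 → p3 → p0 → p0 → p3 → p0 → p0 → p3 → p0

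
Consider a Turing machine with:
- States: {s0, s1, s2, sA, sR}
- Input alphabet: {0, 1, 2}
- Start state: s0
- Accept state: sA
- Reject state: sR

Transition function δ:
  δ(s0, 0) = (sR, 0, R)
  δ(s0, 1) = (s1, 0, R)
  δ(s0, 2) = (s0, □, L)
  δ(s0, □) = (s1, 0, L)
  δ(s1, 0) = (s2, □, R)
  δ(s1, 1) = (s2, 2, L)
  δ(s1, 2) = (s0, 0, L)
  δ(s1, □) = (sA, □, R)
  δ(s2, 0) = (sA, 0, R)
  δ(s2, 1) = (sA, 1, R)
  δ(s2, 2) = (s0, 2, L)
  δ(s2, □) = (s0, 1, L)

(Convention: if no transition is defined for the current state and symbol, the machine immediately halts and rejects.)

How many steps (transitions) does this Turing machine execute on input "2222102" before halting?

Execution trace:
Initial: [s0]2222102
Step 1: δ(s0, 2) = (s0, □, L) → [s0]□□222102
Step 2: δ(s0, □) = (s1, 0, L) → [s1]□0□222102
Step 3: δ(s1, □) = (sA, □, R) → □[sA]0□222102

The machine reaches the accept state sA and halts.

The machine executed 3 steps before halting.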